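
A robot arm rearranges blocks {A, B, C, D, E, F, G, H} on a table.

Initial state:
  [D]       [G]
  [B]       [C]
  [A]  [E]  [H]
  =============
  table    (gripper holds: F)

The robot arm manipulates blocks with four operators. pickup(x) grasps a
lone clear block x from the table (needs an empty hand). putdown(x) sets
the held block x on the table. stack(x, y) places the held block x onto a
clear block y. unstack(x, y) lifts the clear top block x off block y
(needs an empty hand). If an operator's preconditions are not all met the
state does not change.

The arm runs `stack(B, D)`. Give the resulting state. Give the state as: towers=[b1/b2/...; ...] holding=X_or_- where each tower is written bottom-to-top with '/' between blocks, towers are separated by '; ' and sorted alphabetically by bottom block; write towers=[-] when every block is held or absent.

before: towers=[A/B/D; E; H/C/G] holding=F
pre[stack(B, D)]: holding(B) no, clear(D) yes, B≠D yes
holding(B) unmet → stack(B, D) is a no-op
after:  towers=[A/B/D; E; H/C/G] holding=F

towers=[A/B/D; E; H/C/G] holding=F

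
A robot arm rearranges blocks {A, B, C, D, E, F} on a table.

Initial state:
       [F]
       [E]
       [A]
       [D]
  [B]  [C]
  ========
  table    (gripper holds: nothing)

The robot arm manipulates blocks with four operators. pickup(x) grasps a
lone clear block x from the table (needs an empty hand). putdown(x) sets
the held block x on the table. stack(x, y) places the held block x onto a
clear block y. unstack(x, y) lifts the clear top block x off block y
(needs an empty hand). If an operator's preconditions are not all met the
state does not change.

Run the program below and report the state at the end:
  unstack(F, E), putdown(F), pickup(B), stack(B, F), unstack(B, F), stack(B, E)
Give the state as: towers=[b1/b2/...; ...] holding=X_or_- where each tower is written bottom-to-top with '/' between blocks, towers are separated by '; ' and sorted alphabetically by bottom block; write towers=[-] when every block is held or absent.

towers=[C/D/A/E/B; F] holding=-

step 1 (unstack(F, E)): towers=[B; C/D/A/E] holding=F
step 2 (putdown(F)): towers=[B; C/D/A/E; F] holding=-
step 3 (pickup(B)): towers=[C/D/A/E; F] holding=B
step 4 (stack(B, F)): towers=[C/D/A/E; F/B] holding=-
step 5 (unstack(B, F)): towers=[C/D/A/E; F] holding=B
step 6 (stack(B, E)): towers=[C/D/A/E/B; F] holding=-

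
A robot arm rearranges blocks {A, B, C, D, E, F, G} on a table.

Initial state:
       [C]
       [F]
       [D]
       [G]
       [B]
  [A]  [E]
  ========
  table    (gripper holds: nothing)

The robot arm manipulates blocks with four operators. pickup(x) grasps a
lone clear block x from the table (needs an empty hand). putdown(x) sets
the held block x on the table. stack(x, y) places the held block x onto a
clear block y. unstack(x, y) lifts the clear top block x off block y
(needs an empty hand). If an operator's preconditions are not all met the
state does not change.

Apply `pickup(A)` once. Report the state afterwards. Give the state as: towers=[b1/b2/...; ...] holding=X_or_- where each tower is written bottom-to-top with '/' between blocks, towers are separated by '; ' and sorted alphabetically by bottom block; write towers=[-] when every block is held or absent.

before: towers=[A; E/B/G/D/F/C] holding=-
pre[pickup(A)]: clear(A) ok, ontable(A) ok, handempty ok
all met → apply pickup(A)
after:  towers=[E/B/G/D/F/C] holding=A

towers=[E/B/G/D/F/C] holding=A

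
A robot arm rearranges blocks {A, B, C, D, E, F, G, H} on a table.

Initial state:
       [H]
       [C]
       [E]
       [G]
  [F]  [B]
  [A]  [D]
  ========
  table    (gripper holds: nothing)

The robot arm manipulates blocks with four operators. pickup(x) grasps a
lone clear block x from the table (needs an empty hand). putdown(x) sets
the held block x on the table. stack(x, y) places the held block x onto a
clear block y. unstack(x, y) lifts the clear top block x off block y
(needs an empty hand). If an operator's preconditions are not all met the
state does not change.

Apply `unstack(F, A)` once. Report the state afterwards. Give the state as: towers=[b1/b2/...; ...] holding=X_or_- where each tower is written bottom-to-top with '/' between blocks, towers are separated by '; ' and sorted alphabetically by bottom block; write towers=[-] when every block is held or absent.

towers=[A; D/B/G/E/C/H] holding=F

before: towers=[A/F; D/B/G/E/C/H] holding=-
pre[unstack(F, A)]: on(F,A) yes, clear(F) yes, handempty yes
all met → apply unstack(F, A)
after:  towers=[A; D/B/G/E/C/H] holding=F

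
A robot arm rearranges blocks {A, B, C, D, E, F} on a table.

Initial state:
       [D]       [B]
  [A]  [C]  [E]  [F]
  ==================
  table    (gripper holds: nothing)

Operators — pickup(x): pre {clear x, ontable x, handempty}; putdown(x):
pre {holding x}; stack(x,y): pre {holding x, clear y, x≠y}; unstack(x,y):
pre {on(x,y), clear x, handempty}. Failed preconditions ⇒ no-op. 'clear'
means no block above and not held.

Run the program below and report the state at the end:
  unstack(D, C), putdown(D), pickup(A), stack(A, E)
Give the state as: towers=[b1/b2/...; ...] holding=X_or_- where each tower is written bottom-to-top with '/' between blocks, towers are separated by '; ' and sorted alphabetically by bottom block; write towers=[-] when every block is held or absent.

towers=[C; D; E/A; F/B] holding=-

step 1 (unstack(D, C)): towers=[A; C; E; F/B] holding=D
step 2 (putdown(D)): towers=[A; C; D; E; F/B] holding=-
step 3 (pickup(A)): towers=[C; D; E; F/B] holding=A
step 4 (stack(A, E)): towers=[C; D; E/A; F/B] holding=-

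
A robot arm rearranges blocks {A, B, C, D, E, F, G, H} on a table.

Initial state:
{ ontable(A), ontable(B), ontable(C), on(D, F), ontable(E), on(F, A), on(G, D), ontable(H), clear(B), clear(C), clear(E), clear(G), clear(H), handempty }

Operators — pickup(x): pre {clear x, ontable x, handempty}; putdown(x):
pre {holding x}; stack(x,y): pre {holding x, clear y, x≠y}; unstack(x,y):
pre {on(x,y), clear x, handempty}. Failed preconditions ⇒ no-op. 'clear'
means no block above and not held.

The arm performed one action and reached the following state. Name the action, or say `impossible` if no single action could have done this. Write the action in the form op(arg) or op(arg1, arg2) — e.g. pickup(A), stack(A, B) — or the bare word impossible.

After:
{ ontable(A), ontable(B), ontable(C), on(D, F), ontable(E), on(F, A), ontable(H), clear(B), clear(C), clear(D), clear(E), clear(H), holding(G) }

unstack(G, D)

target: towers=[A/F/D; B; C; E; H] holding=G
     unstack(G, D) → towers=[A/F/D; B; C; E; H] holding=G  ← match
         pickup(E) → towers=[A/F/D/G; B; C; H] holding=E
         pickup(H) → towers=[A/F/D/G; B; C; E] holding=H
         pickup(B) → towers=[A/F/D/G; C; E; H] holding=B
         pickup(C) → towers=[A/F/D/G; B; E; H] holding=C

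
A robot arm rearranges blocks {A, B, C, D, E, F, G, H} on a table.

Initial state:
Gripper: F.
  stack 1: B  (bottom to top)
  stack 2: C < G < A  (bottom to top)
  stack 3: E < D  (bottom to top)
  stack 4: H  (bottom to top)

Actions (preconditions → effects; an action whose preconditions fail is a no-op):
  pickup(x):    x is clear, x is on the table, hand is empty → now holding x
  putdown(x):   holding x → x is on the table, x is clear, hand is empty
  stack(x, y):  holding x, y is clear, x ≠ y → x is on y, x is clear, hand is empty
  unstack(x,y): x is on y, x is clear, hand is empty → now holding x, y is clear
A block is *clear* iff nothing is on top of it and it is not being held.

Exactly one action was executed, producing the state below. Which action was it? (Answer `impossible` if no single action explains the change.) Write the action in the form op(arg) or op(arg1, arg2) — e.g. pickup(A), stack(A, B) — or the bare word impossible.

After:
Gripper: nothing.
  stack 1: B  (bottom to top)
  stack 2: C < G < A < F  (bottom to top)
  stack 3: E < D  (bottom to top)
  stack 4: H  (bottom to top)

target: towers=[B; C/G/A/F; E/D; H] holding=-
        putdown(F) → towers=[B; C/G/A; E/D; F; H] holding=-
       stack(F, A) → towers=[B; C/G/A/F; E/D; H] holding=-  ← match
       stack(F, H) → towers=[B; C/G/A; E/D; H/F] holding=-
       stack(F, B) → towers=[B/F; C/G/A; E/D; H] holding=-
       stack(F, D) → towers=[B; C/G/A; E/D/F; H] holding=-

stack(F, A)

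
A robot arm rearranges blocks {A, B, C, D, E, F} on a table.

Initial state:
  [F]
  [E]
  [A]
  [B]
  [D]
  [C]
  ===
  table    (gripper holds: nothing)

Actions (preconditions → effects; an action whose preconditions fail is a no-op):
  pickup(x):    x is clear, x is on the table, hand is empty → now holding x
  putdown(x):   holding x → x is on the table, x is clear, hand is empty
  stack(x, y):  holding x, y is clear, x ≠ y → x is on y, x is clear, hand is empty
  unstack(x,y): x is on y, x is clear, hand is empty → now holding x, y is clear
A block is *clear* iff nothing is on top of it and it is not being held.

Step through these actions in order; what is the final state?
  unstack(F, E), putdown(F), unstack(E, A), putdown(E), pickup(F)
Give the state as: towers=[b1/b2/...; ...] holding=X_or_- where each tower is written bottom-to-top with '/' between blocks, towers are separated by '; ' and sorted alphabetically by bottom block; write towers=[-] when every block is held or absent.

towers=[C/D/B/A; E] holding=F

step 1 (unstack(F, E)): towers=[C/D/B/A/E] holding=F
step 2 (putdown(F)): towers=[C/D/B/A/E; F] holding=-
step 3 (unstack(E, A)): towers=[C/D/B/A; F] holding=E
step 4 (putdown(E)): towers=[C/D/B/A; E; F] holding=-
step 5 (pickup(F)): towers=[C/D/B/A; E] holding=F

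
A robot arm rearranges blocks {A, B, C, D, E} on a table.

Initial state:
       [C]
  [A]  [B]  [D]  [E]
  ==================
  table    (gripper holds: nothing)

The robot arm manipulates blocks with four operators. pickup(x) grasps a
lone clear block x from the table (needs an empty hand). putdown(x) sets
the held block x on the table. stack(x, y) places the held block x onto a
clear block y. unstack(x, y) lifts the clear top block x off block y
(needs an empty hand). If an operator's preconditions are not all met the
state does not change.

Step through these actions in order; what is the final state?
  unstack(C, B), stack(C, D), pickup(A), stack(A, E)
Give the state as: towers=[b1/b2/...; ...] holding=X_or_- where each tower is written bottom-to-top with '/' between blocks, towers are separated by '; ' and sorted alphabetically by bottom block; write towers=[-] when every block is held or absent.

towers=[B; D/C; E/A] holding=-

step 1 (unstack(C, B)): towers=[A; B; D; E] holding=C
step 2 (stack(C, D)): towers=[A; B; D/C; E] holding=-
step 3 (pickup(A)): towers=[B; D/C; E] holding=A
step 4 (stack(A, E)): towers=[B; D/C; E/A] holding=-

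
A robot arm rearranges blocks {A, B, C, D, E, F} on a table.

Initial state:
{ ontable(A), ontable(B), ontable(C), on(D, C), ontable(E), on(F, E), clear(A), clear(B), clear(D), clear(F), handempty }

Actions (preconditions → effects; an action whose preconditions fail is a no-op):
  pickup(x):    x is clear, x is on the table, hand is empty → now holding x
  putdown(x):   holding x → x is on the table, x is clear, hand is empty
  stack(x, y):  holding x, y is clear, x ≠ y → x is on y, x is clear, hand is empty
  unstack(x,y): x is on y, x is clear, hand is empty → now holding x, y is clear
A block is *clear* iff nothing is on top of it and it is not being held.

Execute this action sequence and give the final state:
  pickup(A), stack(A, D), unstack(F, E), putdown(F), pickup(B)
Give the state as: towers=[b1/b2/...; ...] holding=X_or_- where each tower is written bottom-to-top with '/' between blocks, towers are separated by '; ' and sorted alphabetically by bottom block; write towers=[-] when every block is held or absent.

towers=[C/D/A; E; F] holding=B

step 1 (pickup(A)): towers=[B; C/D; E/F] holding=A
step 2 (stack(A, D)): towers=[B; C/D/A; E/F] holding=-
step 3 (unstack(F, E)): towers=[B; C/D/A; E] holding=F
step 4 (putdown(F)): towers=[B; C/D/A; E; F] holding=-
step 5 (pickup(B)): towers=[C/D/A; E; F] holding=B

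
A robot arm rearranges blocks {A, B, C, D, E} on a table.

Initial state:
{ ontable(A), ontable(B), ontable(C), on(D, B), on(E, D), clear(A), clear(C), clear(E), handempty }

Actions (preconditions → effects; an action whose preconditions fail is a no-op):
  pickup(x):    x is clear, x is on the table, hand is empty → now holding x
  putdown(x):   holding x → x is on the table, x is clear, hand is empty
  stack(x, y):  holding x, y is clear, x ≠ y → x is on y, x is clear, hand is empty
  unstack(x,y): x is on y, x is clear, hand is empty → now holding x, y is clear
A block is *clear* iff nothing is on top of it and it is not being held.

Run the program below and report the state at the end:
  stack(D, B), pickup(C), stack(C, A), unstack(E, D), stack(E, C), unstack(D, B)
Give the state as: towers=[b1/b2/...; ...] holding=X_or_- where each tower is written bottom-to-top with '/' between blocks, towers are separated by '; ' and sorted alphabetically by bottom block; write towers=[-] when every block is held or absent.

towers=[A/C/E; B] holding=D

step 1 (stack(D, B)) [no-op]: towers=[A; B/D/E; C] holding=-
step 2 (pickup(C)): towers=[A; B/D/E] holding=C
step 3 (stack(C, A)): towers=[A/C; B/D/E] holding=-
step 4 (unstack(E, D)): towers=[A/C; B/D] holding=E
step 5 (stack(E, C)): towers=[A/C/E; B/D] holding=-
step 6 (unstack(D, B)): towers=[A/C/E; B] holding=D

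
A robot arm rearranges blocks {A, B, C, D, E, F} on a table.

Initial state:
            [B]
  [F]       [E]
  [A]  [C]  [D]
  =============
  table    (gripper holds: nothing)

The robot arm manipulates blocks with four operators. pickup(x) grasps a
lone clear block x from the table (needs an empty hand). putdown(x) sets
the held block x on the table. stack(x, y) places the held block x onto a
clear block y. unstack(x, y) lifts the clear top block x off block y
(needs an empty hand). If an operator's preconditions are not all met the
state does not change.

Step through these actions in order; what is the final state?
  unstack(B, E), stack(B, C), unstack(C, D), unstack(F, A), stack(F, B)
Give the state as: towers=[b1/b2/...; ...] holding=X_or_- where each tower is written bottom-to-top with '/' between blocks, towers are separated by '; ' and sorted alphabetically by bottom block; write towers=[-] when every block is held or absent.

step 1 (unstack(B, E)): towers=[A/F; C; D/E] holding=B
step 2 (stack(B, C)): towers=[A/F; C/B; D/E] holding=-
step 3 (unstack(C, D)) [no-op]: towers=[A/F; C/B; D/E] holding=-
step 4 (unstack(F, A)): towers=[A; C/B; D/E] holding=F
step 5 (stack(F, B)): towers=[A; C/B/F; D/E] holding=-

towers=[A; C/B/F; D/E] holding=-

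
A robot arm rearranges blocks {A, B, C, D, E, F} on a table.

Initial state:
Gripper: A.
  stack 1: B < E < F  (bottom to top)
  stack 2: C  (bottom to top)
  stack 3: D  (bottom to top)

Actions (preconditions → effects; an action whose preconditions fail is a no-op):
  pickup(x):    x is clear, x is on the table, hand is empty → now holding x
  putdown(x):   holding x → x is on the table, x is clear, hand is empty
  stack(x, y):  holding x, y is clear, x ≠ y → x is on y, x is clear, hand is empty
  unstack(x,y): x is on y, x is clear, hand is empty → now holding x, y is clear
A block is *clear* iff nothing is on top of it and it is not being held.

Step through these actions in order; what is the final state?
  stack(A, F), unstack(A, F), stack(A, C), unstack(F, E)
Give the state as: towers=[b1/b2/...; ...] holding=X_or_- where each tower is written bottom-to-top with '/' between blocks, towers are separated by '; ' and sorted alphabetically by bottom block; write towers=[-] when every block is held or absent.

towers=[B/E; C/A; D] holding=F

step 1 (stack(A, F)): towers=[B/E/F/A; C; D] holding=-
step 2 (unstack(A, F)): towers=[B/E/F; C; D] holding=A
step 3 (stack(A, C)): towers=[B/E/F; C/A; D] holding=-
step 4 (unstack(F, E)): towers=[B/E; C/A; D] holding=F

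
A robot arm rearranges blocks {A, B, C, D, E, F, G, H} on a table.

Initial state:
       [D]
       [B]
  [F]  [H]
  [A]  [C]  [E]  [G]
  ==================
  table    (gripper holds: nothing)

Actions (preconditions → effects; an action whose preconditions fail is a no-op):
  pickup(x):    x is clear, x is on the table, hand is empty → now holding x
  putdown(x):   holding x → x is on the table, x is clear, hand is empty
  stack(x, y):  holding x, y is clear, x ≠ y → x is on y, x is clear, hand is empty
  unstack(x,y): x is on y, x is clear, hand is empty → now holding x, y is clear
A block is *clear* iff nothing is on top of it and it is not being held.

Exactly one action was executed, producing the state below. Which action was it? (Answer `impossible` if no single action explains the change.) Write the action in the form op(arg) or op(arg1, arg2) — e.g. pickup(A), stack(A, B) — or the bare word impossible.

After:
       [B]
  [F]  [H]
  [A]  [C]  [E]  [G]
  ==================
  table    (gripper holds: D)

target: towers=[A/F; C/H/B; E; G] holding=D
         pickup(G) → towers=[A/F; C/H/B/D; E] holding=G
         pickup(E) → towers=[A/F; C/H/B/D; G] holding=E
     unstack(F, A) → towers=[A; C/H/B/D; E; G] holding=F
     unstack(D, B) → towers=[A/F; C/H/B; E; G] holding=D  ← match

unstack(D, B)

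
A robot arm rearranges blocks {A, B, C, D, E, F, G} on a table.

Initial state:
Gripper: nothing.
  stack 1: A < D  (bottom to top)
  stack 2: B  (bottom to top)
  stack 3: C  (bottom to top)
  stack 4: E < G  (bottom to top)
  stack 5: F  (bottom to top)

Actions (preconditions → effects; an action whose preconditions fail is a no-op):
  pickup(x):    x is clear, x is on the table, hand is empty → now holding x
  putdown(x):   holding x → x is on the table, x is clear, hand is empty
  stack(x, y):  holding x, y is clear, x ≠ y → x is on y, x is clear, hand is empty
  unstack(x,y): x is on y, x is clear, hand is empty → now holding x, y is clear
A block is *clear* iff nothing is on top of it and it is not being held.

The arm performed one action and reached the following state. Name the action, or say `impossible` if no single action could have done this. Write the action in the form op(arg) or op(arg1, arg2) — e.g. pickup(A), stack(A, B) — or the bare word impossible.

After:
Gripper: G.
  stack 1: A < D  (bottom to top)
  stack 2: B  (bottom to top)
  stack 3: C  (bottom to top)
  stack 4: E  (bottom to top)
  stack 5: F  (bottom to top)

unstack(G, E)

target: towers=[A/D; B; C; E; F] holding=G
         pickup(B) → towers=[A/D; C; E/G; F] holding=B
         pickup(F) → towers=[A/D; B; C; E/G] holding=F
     unstack(G, E) → towers=[A/D; B; C; E; F] holding=G  ← match
     unstack(D, A) → towers=[A; B; C; E/G; F] holding=D
         pickup(C) → towers=[A/D; B; E/G; F] holding=C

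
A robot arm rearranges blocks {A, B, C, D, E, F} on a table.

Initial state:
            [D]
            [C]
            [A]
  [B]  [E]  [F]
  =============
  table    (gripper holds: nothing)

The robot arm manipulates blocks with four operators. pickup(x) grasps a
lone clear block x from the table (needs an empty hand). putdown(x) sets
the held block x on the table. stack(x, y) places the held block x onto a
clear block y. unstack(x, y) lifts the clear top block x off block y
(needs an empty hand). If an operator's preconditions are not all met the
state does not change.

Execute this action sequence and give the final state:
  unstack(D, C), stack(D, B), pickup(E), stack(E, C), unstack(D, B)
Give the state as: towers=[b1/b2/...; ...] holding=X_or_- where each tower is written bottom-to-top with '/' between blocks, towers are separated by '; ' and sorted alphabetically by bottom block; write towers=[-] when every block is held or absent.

towers=[B; F/A/C/E] holding=D

step 1 (unstack(D, C)): towers=[B; E; F/A/C] holding=D
step 2 (stack(D, B)): towers=[B/D; E; F/A/C] holding=-
step 3 (pickup(E)): towers=[B/D; F/A/C] holding=E
step 4 (stack(E, C)): towers=[B/D; F/A/C/E] holding=-
step 5 (unstack(D, B)): towers=[B; F/A/C/E] holding=D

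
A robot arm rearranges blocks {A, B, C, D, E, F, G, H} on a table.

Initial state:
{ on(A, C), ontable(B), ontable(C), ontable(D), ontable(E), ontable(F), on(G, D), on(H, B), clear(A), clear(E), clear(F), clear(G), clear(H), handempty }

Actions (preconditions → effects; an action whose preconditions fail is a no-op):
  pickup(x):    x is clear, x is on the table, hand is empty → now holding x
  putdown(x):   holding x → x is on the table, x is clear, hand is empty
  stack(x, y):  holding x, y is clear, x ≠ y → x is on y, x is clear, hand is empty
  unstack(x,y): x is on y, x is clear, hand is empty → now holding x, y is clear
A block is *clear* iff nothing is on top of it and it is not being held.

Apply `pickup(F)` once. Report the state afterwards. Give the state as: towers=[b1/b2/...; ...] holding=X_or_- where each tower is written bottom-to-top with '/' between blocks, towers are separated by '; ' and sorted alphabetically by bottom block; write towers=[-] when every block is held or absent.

before: towers=[B/H; C/A; D/G; E; F] holding=-
pre[pickup(F)]: clear(F) ✓, ontable(F) ✓, handempty ✓
all met → apply pickup(F)
after:  towers=[B/H; C/A; D/G; E] holding=F

towers=[B/H; C/A; D/G; E] holding=F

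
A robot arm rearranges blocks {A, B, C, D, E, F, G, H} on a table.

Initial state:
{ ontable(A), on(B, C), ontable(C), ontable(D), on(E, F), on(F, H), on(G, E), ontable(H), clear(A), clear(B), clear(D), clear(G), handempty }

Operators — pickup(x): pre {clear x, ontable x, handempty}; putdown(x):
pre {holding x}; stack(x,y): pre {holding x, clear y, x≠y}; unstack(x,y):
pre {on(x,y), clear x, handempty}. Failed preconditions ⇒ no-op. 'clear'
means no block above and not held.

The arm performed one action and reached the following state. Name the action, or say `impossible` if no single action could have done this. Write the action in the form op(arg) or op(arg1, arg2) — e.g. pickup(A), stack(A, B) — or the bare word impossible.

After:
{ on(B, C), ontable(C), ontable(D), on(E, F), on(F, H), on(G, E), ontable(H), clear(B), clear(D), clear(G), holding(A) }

pickup(A)

target: towers=[C/B; D; H/F/E/G] holding=A
     unstack(G, E) → towers=[A; C/B; D; H/F/E] holding=G
         pickup(A) → towers=[C/B; D; H/F/E/G] holding=A  ← match
     unstack(B, C) → towers=[A; C; D; H/F/E/G] holding=B
         pickup(D) → towers=[A; C/B; H/F/E/G] holding=D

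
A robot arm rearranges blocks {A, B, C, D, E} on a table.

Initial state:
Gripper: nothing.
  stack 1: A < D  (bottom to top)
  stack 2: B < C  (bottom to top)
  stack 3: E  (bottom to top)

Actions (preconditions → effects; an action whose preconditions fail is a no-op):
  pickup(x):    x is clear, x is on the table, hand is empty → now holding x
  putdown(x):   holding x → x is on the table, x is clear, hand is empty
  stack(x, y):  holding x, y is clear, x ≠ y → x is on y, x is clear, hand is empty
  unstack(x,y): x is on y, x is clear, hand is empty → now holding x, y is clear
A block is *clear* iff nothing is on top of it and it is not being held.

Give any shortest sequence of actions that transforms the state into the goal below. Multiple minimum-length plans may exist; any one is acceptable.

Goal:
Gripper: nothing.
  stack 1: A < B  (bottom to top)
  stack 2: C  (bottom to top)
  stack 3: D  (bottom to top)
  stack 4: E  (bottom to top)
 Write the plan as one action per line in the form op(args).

unstack(D, A)
putdown(D)
unstack(C, B)
putdown(C)
pickup(B)
stack(B, A)

step 1 (unstack(D, A)): towers=[A; B/C; E] holding=D
step 2 (putdown(D)): towers=[A; B/C; D; E] holding=-
step 3 (unstack(C, B)): towers=[A; B; D; E] holding=C
step 4 (putdown(C)): towers=[A; B; C; D; E] holding=-
step 5 (pickup(B)): towers=[A; C; D; E] holding=B
step 6 (stack(B, A)): towers=[A/B; C; D; E] holding=-
goal check: towers=[A/B; C; D; E] holding=- — reached (length 6, optimal by BFS)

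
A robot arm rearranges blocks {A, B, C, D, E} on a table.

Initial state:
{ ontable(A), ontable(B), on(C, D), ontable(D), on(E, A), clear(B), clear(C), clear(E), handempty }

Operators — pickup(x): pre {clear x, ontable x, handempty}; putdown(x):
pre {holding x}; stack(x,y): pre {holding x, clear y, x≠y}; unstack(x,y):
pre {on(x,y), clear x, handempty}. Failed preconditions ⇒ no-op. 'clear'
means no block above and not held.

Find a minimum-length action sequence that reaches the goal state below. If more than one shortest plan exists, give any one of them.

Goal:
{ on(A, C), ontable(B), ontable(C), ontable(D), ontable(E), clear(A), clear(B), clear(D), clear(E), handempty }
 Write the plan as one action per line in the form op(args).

step 1 (unstack(E, A)): towers=[A; B; D/C] holding=E
step 2 (putdown(E)): towers=[A; B; D/C; E] holding=-
step 3 (unstack(C, D)): towers=[A; B; D; E] holding=C
step 4 (putdown(C)): towers=[A; B; C; D; E] holding=-
step 5 (pickup(A)): towers=[B; C; D; E] holding=A
step 6 (stack(A, C)): towers=[B; C/A; D; E] holding=-
goal check: towers=[B; C/A; D; E] holding=- — reached (length 6, optimal by BFS)

unstack(E, A)
putdown(E)
unstack(C, D)
putdown(C)
pickup(A)
stack(A, C)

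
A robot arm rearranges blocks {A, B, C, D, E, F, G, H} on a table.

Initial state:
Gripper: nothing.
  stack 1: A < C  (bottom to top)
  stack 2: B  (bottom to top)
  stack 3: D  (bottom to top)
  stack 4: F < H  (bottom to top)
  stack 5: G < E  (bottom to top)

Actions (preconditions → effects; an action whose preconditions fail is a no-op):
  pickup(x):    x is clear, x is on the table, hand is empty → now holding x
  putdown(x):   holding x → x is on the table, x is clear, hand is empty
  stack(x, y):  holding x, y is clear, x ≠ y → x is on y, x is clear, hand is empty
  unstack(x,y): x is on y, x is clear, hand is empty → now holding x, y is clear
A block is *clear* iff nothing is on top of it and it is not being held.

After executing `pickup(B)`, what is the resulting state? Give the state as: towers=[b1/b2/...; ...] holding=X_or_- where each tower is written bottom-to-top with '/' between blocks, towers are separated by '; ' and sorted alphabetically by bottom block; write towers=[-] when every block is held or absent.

towers=[A/C; D; F/H; G/E] holding=B

before: towers=[A/C; B; D; F/H; G/E] holding=-
pre[pickup(B)]: clear(B) yes, ontable(B) yes, handempty yes
all met → apply pickup(B)
after:  towers=[A/C; D; F/H; G/E] holding=B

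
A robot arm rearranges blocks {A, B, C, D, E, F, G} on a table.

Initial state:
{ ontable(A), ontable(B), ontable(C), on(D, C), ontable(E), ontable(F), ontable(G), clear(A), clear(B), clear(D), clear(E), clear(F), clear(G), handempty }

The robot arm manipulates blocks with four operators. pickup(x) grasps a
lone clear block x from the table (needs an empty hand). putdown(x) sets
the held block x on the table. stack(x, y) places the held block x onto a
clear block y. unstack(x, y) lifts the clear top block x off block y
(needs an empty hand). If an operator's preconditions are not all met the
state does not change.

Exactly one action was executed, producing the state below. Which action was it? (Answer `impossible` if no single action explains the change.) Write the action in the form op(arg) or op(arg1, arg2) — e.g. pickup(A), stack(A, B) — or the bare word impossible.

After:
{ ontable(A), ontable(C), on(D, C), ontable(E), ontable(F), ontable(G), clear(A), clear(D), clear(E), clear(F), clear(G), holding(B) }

target: towers=[A; C/D; E; F; G] holding=B
         pickup(B) → towers=[A; C/D; E; F; G] holding=B  ← match
         pickup(F) → towers=[A; B; C/D; E; G] holding=F
         pickup(G) → towers=[A; B; C/D; E; F] holding=G
     unstack(D, C) → towers=[A; B; C; E; F; G] holding=D
         pickup(A) → towers=[B; C/D; E; F; G] holding=A
         pickup(E) → towers=[A; B; C/D; F; G] holding=E

pickup(B)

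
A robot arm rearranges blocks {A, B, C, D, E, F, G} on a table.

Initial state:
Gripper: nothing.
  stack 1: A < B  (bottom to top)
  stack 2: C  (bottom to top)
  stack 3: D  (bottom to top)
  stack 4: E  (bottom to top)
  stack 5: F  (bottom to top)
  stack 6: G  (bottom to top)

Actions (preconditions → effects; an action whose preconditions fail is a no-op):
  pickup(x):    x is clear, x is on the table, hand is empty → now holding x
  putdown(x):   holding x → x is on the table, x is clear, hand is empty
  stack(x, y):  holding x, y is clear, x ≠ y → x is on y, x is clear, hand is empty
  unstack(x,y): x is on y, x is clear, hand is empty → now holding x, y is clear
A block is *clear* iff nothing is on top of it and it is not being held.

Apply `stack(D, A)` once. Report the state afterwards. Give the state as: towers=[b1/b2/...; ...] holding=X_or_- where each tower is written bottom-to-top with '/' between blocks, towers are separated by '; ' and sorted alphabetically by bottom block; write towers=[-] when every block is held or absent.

towers=[A/B; C; D; E; F; G] holding=-

before: towers=[A/B; C; D; E; F; G] holding=-
pre[stack(D, A)]: holding(D) no, clear(A) no, D≠A yes
holding(D), clear(A) unmet → stack(D, A) is a no-op
after:  towers=[A/B; C; D; E; F; G] holding=-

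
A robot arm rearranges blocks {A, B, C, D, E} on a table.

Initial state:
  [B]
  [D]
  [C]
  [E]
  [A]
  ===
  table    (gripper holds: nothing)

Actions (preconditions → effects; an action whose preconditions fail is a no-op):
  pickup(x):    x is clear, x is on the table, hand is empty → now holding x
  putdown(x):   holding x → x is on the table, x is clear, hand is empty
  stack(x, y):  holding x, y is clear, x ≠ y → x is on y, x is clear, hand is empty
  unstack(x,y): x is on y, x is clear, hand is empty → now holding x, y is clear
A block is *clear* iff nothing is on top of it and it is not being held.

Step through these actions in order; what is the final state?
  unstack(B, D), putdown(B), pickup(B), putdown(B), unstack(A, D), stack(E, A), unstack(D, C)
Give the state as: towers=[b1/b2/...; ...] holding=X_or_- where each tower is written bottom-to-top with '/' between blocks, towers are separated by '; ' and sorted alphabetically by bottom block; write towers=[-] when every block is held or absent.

step 1 (unstack(B, D)): towers=[A/E/C/D] holding=B
step 2 (putdown(B)): towers=[A/E/C/D; B] holding=-
step 3 (pickup(B)): towers=[A/E/C/D] holding=B
step 4 (putdown(B)): towers=[A/E/C/D; B] holding=-
step 5 (unstack(A, D)) [no-op]: towers=[A/E/C/D; B] holding=-
step 6 (stack(E, A)) [no-op]: towers=[A/E/C/D; B] holding=-
step 7 (unstack(D, C)): towers=[A/E/C; B] holding=D

towers=[A/E/C; B] holding=D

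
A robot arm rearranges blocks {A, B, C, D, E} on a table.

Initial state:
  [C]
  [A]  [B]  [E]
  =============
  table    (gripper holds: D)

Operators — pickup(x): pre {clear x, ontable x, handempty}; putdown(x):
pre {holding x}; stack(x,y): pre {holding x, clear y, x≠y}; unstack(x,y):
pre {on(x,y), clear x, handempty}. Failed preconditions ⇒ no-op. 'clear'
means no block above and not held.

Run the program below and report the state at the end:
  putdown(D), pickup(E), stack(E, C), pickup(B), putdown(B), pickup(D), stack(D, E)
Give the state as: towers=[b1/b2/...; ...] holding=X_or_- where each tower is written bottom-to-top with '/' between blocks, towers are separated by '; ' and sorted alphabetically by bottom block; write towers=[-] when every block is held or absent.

towers=[A/C/E/D; B] holding=-

step 1 (putdown(D)): towers=[A/C; B; D; E] holding=-
step 2 (pickup(E)): towers=[A/C; B; D] holding=E
step 3 (stack(E, C)): towers=[A/C/E; B; D] holding=-
step 4 (pickup(B)): towers=[A/C/E; D] holding=B
step 5 (putdown(B)): towers=[A/C/E; B; D] holding=-
step 6 (pickup(D)): towers=[A/C/E; B] holding=D
step 7 (stack(D, E)): towers=[A/C/E/D; B] holding=-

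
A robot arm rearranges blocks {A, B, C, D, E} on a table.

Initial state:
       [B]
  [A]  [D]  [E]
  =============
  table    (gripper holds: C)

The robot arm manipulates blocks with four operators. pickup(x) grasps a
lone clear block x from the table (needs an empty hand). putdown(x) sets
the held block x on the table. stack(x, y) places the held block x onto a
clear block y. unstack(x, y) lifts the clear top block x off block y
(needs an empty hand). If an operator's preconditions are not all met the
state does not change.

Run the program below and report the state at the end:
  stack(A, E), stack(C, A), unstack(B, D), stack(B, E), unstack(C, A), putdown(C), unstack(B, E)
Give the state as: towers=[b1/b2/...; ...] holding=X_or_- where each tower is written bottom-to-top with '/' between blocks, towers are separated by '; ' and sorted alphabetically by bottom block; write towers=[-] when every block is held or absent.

step 1 (stack(A, E)) [no-op]: towers=[A; D/B; E] holding=C
step 2 (stack(C, A)): towers=[A/C; D/B; E] holding=-
step 3 (unstack(B, D)): towers=[A/C; D; E] holding=B
step 4 (stack(B, E)): towers=[A/C; D; E/B] holding=-
step 5 (unstack(C, A)): towers=[A; D; E/B] holding=C
step 6 (putdown(C)): towers=[A; C; D; E/B] holding=-
step 7 (unstack(B, E)): towers=[A; C; D; E] holding=B

towers=[A; C; D; E] holding=B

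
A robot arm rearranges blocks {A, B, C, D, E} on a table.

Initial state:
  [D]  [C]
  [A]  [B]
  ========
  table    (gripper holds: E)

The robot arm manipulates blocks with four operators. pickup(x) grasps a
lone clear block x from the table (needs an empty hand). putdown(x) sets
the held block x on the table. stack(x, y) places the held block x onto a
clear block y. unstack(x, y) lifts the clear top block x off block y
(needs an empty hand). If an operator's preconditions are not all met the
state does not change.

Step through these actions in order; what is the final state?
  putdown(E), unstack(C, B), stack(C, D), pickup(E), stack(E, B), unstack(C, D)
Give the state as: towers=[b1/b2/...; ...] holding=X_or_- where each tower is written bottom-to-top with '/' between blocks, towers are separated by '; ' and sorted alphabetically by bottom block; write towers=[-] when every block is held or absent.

step 1 (putdown(E)): towers=[A/D; B/C; E] holding=-
step 2 (unstack(C, B)): towers=[A/D; B; E] holding=C
step 3 (stack(C, D)): towers=[A/D/C; B; E] holding=-
step 4 (pickup(E)): towers=[A/D/C; B] holding=E
step 5 (stack(E, B)): towers=[A/D/C; B/E] holding=-
step 6 (unstack(C, D)): towers=[A/D; B/E] holding=C

towers=[A/D; B/E] holding=C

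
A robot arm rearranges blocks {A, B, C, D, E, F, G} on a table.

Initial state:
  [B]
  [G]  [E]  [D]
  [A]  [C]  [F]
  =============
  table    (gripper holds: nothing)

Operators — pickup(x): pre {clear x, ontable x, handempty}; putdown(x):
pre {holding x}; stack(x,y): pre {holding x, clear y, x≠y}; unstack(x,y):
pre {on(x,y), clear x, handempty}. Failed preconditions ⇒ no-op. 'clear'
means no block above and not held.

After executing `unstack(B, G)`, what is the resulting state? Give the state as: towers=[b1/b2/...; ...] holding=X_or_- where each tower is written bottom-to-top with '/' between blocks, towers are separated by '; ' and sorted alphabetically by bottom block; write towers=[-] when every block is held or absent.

before: towers=[A/G/B; C/E; F/D] holding=-
pre[unstack(B, G)]: on(B,G) ok, clear(B) ok, handempty ok
all met → apply unstack(B, G)
after:  towers=[A/G; C/E; F/D] holding=B

towers=[A/G; C/E; F/D] holding=B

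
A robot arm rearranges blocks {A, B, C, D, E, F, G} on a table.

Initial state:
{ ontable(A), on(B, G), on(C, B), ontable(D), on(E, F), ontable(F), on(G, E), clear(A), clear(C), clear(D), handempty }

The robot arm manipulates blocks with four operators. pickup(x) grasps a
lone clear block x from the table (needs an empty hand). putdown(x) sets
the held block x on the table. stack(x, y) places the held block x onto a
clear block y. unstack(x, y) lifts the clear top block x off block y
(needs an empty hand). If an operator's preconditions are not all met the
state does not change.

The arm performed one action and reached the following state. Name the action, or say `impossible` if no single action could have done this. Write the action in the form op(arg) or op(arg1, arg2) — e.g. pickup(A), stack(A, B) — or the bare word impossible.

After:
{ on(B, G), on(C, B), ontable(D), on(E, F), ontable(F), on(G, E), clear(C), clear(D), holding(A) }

target: towers=[D; F/E/G/B/C] holding=A
         pickup(D) → towers=[A; F/E/G/B/C] holding=D
         pickup(A) → towers=[D; F/E/G/B/C] holding=A  ← match
     unstack(C, B) → towers=[A; D; F/E/G/B] holding=C

pickup(A)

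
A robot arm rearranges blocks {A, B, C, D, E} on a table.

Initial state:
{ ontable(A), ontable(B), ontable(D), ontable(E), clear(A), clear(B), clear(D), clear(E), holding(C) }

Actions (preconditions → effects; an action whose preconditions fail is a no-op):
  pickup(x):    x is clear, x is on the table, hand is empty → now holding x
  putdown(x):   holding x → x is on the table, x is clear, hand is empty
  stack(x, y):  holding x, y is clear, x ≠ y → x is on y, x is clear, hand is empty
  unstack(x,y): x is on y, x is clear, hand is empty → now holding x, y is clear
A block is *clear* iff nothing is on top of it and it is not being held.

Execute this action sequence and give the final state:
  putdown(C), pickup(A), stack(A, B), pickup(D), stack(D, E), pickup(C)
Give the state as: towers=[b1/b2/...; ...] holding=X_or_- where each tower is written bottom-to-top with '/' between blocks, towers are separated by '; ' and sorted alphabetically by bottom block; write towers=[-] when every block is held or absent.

step 1 (putdown(C)): towers=[A; B; C; D; E] holding=-
step 2 (pickup(A)): towers=[B; C; D; E] holding=A
step 3 (stack(A, B)): towers=[B/A; C; D; E] holding=-
step 4 (pickup(D)): towers=[B/A; C; E] holding=D
step 5 (stack(D, E)): towers=[B/A; C; E/D] holding=-
step 6 (pickup(C)): towers=[B/A; E/D] holding=C

towers=[B/A; E/D] holding=C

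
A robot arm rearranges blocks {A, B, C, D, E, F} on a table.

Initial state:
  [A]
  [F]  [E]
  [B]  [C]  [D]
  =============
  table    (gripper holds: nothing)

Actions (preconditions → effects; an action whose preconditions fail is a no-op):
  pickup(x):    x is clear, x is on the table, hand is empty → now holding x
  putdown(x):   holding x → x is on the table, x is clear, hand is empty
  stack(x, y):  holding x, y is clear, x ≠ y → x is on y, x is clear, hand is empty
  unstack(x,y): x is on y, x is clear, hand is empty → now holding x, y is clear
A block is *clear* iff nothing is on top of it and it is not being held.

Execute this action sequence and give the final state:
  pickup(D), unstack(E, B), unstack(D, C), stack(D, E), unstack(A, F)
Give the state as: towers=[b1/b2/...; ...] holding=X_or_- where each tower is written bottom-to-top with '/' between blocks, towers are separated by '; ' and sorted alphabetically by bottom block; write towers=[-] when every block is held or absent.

step 1 (pickup(D)): towers=[B/F/A; C/E] holding=D
step 2 (unstack(E, B)) [no-op]: towers=[B/F/A; C/E] holding=D
step 3 (unstack(D, C)) [no-op]: towers=[B/F/A; C/E] holding=D
step 4 (stack(D, E)): towers=[B/F/A; C/E/D] holding=-
step 5 (unstack(A, F)): towers=[B/F; C/E/D] holding=A

towers=[B/F; C/E/D] holding=A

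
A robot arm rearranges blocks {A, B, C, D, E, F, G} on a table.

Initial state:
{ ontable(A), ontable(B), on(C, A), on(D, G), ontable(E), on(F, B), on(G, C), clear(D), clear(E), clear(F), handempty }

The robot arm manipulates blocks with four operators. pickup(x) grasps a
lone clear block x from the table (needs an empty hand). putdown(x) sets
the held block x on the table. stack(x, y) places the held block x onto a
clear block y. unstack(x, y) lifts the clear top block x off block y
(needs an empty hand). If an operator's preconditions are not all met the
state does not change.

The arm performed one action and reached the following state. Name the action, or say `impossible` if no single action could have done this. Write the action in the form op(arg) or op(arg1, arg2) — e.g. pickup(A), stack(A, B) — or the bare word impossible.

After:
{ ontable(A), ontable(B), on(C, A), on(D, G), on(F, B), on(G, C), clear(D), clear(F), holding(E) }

target: towers=[A/C/G/D; B/F] holding=E
     unstack(F, B) → towers=[A/C/G/D; B; E] holding=F
     unstack(D, G) → towers=[A/C/G; B/F; E] holding=D
         pickup(E) → towers=[A/C/G/D; B/F] holding=E  ← match

pickup(E)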